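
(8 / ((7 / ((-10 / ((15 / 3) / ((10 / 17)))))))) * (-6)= 960 / 119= 8.07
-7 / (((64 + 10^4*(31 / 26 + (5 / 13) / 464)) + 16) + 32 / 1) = -2639 / 4540349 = -0.00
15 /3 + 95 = 100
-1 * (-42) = 42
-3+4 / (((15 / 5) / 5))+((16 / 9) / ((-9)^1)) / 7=2063 / 567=3.64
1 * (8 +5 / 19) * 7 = 1099 / 19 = 57.84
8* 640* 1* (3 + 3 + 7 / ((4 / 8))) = 102400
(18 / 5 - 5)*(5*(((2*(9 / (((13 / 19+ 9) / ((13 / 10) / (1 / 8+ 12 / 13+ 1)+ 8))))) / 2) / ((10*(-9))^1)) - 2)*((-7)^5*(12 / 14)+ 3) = -8053615087 / 163300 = -49317.91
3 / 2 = 1.50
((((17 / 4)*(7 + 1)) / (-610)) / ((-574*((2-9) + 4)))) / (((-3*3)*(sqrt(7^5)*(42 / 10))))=17*sqrt(7) / 6809557734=0.00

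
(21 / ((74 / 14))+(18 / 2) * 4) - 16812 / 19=-593943 / 703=-844.87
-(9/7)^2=-81/49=-1.65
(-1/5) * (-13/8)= 13/40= 0.32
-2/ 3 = -0.67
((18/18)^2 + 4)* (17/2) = 85/2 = 42.50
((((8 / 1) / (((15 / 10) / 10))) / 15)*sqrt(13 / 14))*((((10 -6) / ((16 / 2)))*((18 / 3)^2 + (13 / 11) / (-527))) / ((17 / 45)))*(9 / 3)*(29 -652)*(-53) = 16169974.74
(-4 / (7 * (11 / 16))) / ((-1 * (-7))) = -64 / 539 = -0.12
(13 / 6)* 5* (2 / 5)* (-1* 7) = -91 / 3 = -30.33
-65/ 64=-1.02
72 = 72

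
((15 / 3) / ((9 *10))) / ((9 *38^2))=1 / 233928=0.00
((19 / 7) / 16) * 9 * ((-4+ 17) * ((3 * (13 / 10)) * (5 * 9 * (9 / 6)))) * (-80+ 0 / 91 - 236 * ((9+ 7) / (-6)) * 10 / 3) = 295203285 / 28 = 10542974.46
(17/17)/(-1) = -1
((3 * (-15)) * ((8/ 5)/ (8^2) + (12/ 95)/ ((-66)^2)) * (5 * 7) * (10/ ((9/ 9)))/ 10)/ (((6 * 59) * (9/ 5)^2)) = -6041875/ 175790736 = -0.03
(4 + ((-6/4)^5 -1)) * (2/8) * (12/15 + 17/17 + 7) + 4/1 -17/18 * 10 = -15.55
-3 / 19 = -0.16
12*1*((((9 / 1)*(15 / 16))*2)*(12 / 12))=405 / 2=202.50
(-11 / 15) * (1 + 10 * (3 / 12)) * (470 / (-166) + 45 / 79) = 114191 / 19671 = 5.81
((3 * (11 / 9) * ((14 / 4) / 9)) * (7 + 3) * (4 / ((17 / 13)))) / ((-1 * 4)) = -5005 / 459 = -10.90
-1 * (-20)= 20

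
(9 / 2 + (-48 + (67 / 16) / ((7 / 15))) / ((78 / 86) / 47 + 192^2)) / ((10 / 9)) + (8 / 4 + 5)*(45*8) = 70204274565723 / 27814148320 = 2524.05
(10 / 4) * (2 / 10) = 1 / 2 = 0.50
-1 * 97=-97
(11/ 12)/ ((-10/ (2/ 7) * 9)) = -11/ 3780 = -0.00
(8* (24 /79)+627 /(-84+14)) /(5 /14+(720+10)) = -36093 /4038875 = -0.01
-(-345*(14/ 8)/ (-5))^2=-233289/ 16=-14580.56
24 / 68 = 6 / 17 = 0.35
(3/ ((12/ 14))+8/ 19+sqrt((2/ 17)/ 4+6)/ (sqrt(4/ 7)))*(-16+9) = -50.19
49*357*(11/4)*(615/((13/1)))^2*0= 0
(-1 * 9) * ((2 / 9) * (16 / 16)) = -2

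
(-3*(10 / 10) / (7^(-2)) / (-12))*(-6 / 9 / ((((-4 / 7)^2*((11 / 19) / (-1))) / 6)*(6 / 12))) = 45619 / 88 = 518.40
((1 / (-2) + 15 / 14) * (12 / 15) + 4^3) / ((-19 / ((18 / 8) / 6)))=-846 / 665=-1.27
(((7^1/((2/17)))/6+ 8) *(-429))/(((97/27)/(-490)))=203378175/194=1048341.11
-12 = -12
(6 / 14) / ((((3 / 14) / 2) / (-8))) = -32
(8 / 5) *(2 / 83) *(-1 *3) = -48 / 415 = -0.12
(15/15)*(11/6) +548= 3299/6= 549.83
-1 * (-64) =64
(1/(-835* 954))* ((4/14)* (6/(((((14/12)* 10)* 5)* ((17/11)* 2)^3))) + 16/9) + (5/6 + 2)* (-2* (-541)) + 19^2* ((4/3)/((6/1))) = 271477341318192089/86295909073500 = 3145.89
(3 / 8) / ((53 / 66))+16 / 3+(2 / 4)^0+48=34853 / 636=54.80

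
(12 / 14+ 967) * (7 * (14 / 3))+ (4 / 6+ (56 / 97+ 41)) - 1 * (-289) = 9296842 / 291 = 31947.91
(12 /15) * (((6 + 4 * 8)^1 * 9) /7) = 1368 /35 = 39.09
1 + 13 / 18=31 / 18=1.72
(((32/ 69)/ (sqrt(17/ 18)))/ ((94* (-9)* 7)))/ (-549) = 16* sqrt(34)/ 635605299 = 0.00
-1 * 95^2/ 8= -9025/ 8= -1128.12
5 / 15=1 / 3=0.33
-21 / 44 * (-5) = 105 / 44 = 2.39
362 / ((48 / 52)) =2353 / 6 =392.17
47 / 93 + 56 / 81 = 3005 / 2511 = 1.20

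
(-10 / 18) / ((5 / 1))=-1 / 9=-0.11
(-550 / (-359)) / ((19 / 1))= 550 / 6821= 0.08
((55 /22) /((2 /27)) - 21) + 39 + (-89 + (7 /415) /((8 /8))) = -61807 /1660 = -37.23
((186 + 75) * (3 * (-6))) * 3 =-14094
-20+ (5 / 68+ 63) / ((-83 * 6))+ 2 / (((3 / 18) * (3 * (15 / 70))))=-1.46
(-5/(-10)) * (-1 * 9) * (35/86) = -315/172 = -1.83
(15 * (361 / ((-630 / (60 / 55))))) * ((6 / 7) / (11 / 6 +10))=-25992 / 38269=-0.68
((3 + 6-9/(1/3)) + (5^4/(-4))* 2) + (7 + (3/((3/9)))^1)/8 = -657/2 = -328.50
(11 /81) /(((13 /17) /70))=13090 /1053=12.43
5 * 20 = 100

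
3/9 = 1/3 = 0.33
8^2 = 64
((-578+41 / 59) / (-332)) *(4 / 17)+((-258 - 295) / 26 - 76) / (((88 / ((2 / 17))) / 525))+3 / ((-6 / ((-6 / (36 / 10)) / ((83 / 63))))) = -67.23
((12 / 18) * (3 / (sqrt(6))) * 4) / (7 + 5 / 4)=16 * sqrt(6) / 99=0.40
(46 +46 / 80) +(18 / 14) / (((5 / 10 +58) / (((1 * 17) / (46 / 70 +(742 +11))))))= 319427791 / 6858280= 46.58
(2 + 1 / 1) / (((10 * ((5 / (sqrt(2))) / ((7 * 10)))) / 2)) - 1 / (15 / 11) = -11 / 15 + 42 * sqrt(2) / 5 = 11.15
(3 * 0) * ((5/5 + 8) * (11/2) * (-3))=0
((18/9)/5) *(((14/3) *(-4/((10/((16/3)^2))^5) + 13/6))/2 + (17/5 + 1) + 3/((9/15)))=-1908140609233/2767921875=-689.38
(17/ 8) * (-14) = -119/ 4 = -29.75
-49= -49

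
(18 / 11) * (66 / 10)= 54 / 5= 10.80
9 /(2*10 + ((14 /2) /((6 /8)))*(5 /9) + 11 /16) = 3888 /11177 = 0.35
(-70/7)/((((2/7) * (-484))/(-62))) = -1085/242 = -4.48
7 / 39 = 0.18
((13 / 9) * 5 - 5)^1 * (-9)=-20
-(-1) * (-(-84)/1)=84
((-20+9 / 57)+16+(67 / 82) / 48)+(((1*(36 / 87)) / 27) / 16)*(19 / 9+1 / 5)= -1119257197 / 292779360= -3.82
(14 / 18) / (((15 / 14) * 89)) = 98 / 12015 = 0.01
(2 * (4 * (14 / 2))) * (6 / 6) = 56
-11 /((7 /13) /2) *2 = -572 /7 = -81.71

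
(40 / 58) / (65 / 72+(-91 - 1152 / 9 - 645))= -1440 / 1802147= -0.00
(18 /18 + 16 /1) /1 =17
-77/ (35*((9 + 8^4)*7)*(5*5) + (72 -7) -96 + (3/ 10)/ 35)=-26950/ 8800082903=-0.00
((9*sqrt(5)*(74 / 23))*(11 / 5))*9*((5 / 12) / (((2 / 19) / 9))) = 1879119*sqrt(5) / 92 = 45672.15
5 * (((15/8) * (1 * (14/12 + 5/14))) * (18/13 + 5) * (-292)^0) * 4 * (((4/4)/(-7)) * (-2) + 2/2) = 298800/637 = 469.07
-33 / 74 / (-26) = 33 / 1924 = 0.02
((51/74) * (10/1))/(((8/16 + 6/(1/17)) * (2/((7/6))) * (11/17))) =2023/33374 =0.06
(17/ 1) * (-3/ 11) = -51/ 11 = -4.64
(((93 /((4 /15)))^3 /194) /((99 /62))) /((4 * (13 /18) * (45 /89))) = 93744.13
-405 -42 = -447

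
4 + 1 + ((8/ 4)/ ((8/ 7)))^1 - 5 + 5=27/ 4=6.75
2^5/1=32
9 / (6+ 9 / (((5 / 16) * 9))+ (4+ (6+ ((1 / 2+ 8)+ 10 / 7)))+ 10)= 210 / 913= 0.23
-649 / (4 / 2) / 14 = -649 / 28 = -23.18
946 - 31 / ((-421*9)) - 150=3016075 / 3789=796.01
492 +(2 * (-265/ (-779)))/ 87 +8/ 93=1033870954/ 2100963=492.09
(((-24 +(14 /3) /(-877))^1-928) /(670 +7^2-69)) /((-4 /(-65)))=-1252363 /52620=-23.80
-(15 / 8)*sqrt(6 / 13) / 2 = -15*sqrt(78) / 208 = -0.64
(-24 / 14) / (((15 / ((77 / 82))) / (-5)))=22 / 41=0.54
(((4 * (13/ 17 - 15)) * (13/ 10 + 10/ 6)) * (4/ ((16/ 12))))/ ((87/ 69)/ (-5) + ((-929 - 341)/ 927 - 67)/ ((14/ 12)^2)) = 5000305156/ 498111951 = 10.04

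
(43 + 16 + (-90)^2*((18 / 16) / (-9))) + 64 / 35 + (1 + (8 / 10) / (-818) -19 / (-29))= -788770809 / 830270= -950.02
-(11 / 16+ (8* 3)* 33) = -12683 / 16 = -792.69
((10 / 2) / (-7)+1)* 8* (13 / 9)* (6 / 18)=208 / 189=1.10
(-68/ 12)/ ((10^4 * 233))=-17/ 6990000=-0.00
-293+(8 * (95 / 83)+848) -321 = 20182 / 83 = 243.16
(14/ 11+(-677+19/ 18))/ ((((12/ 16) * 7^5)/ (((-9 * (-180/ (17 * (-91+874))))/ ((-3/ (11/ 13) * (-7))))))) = -5343400/ 20358335907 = -0.00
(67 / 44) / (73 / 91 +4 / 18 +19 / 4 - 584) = -54873 / 20836937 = -0.00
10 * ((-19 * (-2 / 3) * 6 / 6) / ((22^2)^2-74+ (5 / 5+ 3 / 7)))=665 / 1229463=0.00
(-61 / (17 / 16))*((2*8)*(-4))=62464 / 17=3674.35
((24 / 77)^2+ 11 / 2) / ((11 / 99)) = 597339 / 11858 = 50.37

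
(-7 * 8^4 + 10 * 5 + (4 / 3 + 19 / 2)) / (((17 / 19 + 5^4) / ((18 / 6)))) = -3261673 / 23784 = -137.14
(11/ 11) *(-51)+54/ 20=-483/ 10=-48.30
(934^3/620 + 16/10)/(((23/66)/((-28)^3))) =-295120376103168/3565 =-82782714194.44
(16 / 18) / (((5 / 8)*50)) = 32 / 1125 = 0.03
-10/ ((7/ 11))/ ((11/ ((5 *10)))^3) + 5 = -1245765/ 847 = -1470.80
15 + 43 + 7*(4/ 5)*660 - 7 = 3747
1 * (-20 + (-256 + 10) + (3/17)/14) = -63305/238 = -265.99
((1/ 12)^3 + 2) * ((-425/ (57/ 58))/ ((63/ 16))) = -42607525/ 193914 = -219.72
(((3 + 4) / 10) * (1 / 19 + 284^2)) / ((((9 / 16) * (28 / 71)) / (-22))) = -957484132 / 171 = -5599322.41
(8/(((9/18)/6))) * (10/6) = 160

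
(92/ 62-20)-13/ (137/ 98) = -118132/ 4247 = -27.82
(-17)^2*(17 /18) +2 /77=378337 /1386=272.97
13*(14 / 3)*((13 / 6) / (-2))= -1183 / 18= -65.72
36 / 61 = 0.59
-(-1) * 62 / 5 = 62 / 5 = 12.40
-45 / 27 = -5 / 3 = -1.67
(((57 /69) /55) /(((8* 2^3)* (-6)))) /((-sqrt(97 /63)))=19* sqrt(679) /15706240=0.00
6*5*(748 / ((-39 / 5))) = -37400 / 13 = -2876.92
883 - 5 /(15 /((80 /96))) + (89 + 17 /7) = 122743 /126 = 974.15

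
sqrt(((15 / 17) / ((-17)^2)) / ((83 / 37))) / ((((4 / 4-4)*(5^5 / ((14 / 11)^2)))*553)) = -0.00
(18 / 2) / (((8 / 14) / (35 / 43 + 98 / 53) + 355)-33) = 382347 / 13688642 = 0.03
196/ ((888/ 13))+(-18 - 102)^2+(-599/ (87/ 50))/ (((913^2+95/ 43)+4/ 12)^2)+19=1073588151990669476162495/ 74441677739149537158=14421.87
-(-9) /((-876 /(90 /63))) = -15 /1022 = -0.01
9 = 9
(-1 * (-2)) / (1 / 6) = 12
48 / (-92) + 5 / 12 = -29 / 276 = -0.11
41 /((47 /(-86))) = -3526 /47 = -75.02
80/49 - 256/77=-912/539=-1.69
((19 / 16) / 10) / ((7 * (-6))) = -19 / 6720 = -0.00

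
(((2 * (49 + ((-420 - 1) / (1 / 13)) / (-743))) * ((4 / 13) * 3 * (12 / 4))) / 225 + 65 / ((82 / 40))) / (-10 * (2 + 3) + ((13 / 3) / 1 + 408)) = 196592484 / 2152363265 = 0.09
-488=-488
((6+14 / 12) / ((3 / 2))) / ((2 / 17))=731 / 18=40.61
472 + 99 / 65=30779 / 65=473.52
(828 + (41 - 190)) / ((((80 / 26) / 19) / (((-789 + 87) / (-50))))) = 58867263 / 1000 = 58867.26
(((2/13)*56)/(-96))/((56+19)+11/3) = -7/6136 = -0.00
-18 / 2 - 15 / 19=-186 / 19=-9.79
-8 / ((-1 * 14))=4 / 7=0.57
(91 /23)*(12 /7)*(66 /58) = 7.72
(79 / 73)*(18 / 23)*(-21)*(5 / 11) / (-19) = 149310 / 350911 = 0.43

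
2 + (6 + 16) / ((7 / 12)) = 39.71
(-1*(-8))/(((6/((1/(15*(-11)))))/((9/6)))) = -2/165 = -0.01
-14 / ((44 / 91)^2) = -59.88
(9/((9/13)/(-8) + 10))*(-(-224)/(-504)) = -416/1031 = -0.40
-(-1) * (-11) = -11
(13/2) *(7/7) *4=26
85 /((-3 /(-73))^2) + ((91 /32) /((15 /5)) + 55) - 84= 14486801 /288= 50301.39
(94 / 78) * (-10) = -470 / 39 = -12.05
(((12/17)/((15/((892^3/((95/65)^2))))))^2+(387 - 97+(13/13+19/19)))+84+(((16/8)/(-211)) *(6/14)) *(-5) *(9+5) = 48569649948958210858799684/198671106475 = 244472640288385.50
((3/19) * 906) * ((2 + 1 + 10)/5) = 35334/95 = 371.94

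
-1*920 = -920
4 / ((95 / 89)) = 356 / 95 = 3.75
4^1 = 4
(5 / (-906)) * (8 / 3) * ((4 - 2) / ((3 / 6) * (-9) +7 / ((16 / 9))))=640 / 12231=0.05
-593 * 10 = -5930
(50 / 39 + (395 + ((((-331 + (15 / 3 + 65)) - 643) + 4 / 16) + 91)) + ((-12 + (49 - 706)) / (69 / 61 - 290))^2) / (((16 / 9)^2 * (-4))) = 537652424441511 / 16533484883968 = 32.52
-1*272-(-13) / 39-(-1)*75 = -590 / 3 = -196.67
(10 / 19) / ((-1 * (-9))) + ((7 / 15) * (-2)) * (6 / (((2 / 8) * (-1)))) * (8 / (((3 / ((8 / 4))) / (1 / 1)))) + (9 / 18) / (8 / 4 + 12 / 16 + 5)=3169724 / 26505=119.59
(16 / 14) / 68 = 2 / 119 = 0.02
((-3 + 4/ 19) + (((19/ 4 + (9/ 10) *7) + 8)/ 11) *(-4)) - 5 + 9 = -5974/ 1045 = -5.72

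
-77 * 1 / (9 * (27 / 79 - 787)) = 869 / 79902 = 0.01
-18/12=-1.50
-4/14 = -0.29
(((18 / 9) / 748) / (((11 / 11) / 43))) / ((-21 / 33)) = -43 / 238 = -0.18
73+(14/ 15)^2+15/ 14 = 236069/ 3150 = 74.94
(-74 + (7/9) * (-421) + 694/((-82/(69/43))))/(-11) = 6585206/174537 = 37.73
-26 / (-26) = 1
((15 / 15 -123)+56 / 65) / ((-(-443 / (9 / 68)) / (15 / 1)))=-106299 / 195806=-0.54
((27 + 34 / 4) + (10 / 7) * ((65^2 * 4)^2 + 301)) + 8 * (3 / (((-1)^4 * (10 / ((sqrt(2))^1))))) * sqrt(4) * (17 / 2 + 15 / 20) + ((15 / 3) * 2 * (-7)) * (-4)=222 * sqrt(2) / 5 + 5712210437 / 14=408015094.01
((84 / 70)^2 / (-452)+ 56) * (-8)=-1265528 / 2825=-447.97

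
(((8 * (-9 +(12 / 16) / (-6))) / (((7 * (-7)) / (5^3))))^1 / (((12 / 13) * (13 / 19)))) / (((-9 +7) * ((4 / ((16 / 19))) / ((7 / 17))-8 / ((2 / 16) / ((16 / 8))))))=173375 / 136962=1.27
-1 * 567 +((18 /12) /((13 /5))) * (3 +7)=-7296 /13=-561.23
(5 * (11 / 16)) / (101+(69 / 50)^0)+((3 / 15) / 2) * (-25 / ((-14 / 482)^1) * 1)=983665 / 11424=86.11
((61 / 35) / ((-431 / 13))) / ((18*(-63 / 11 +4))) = 8723 / 5159070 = 0.00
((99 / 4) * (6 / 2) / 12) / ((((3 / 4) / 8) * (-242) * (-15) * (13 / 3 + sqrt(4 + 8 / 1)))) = 39 / 3355 - 18 * sqrt(3) / 3355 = 0.00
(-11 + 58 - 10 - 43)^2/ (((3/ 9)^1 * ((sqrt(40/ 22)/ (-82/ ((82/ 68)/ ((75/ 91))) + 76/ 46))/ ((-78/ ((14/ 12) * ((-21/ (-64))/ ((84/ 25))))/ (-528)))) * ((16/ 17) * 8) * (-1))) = 156760434 * sqrt(55)/ 1549625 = 750.22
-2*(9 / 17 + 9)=-324 / 17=-19.06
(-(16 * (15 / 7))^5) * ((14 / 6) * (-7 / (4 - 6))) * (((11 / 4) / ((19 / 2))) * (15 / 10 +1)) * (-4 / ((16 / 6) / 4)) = 10948608000000 / 6517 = 1680007365.35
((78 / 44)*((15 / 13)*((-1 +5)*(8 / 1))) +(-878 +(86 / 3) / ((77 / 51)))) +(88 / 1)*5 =-353.56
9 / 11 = 0.82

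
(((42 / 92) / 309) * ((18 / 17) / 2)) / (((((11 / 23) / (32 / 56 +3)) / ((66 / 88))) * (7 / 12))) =0.01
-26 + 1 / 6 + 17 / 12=-293 / 12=-24.42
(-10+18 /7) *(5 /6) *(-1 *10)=1300 /21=61.90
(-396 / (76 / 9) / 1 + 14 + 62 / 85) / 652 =-51947 / 1052980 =-0.05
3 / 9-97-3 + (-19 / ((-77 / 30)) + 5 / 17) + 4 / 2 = -353312 / 3927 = -89.97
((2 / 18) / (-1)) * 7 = -7 / 9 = -0.78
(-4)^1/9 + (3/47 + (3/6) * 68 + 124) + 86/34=1151630/7191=160.15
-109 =-109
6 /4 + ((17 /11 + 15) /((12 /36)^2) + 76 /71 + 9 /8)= 152.60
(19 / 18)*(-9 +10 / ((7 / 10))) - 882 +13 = -108791 / 126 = -863.42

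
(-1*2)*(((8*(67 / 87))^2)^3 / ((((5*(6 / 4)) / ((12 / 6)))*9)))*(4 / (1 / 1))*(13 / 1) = -9864658808289099776 / 58539537136215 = -168512.76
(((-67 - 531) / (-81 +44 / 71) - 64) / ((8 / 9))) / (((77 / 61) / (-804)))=1369982835 / 33803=40528.44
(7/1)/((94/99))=693/94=7.37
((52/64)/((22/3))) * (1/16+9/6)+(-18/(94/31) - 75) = -21378303/264704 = -80.76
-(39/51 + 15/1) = -268/17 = -15.76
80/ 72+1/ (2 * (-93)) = 617/ 558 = 1.11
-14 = -14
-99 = -99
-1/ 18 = -0.06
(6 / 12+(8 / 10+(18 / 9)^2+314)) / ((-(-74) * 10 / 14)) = 22351 / 3700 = 6.04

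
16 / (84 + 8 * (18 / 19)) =76 / 435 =0.17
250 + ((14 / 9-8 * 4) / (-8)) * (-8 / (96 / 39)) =34219 / 144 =237.63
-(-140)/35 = 4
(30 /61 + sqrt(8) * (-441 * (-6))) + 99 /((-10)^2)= 9039 /6100 + 5292 * sqrt(2)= 7485.50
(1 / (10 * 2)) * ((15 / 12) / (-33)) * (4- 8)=1 / 132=0.01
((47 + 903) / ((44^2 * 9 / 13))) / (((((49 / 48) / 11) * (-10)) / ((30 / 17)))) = -12350 / 9163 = -1.35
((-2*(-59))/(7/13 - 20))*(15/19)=-23010/4807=-4.79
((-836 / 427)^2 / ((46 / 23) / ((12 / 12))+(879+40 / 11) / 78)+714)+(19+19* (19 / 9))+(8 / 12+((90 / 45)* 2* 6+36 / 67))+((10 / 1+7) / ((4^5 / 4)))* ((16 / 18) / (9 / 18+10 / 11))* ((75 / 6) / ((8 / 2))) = 1327033166505957899 / 1661420939337600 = 798.73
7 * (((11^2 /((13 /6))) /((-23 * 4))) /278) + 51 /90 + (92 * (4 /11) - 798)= -20956556051 /27430260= -763.99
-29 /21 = -1.38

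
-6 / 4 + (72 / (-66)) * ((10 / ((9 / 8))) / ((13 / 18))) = -14.93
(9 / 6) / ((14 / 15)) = 45 / 28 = 1.61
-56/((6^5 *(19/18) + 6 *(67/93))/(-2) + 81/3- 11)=1736/126795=0.01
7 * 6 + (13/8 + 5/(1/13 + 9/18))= 1255/24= 52.29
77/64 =1.20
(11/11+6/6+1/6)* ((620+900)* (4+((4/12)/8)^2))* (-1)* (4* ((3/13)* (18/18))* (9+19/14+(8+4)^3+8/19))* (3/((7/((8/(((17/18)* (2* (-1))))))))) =31982912250/833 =38394852.64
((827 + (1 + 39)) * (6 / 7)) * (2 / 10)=5202 / 35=148.63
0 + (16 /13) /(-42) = -8 /273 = -0.03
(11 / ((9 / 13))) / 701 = 143 / 6309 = 0.02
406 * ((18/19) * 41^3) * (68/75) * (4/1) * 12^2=6575976465408/475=13844160979.81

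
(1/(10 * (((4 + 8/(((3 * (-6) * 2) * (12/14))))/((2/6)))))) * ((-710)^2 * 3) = 1361070/101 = 13475.94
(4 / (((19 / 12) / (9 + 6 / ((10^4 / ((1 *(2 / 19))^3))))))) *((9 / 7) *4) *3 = 200008455552 / 570154375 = 350.80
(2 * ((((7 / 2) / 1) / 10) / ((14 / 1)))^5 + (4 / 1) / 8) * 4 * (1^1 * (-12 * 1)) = -76800003 / 3200000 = -24.00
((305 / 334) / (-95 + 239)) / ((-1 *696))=-0.00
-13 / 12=-1.08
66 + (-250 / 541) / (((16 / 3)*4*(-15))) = 1142617 / 17312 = 66.00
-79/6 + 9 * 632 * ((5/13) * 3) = 510893/78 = 6549.91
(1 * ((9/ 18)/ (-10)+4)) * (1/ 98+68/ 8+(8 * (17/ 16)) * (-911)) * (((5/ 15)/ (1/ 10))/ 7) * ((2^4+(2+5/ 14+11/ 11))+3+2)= -20420543231/ 57624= -354375.66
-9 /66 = -3 /22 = -0.14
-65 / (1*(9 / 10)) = -650 / 9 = -72.22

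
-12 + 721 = 709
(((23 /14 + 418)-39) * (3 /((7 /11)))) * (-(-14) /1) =175857 /7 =25122.43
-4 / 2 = -2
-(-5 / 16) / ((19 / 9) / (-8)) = -45 / 38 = -1.18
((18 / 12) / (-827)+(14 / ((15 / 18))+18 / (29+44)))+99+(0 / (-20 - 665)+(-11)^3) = -733480627 / 603710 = -1214.96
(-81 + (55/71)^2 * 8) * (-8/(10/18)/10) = 13828356/126025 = 109.73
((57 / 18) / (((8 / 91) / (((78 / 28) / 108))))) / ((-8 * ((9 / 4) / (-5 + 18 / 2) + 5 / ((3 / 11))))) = -3211 / 522432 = -0.01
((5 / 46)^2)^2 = 625 / 4477456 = 0.00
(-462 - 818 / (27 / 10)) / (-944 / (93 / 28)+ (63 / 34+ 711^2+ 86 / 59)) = -1284389644 / 848309235651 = -0.00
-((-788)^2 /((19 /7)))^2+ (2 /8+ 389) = -52335182728.93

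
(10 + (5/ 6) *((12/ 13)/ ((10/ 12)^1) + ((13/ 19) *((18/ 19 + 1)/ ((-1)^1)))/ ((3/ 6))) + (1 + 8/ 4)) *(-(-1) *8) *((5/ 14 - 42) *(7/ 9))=-384215656/ 126711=-3032.22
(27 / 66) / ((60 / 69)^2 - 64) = -0.01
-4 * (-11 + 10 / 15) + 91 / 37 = 4861 / 111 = 43.79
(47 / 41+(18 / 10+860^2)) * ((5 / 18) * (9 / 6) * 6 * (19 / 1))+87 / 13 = 18724901161 / 533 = 35131146.64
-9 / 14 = -0.64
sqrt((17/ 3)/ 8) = sqrt(102)/ 12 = 0.84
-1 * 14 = -14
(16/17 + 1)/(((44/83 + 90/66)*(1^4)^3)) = 30129/29393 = 1.03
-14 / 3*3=-14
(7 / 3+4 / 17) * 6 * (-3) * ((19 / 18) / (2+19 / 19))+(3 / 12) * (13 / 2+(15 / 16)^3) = -14.44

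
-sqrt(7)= -2.65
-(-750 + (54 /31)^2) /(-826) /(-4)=358917 /1587572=0.23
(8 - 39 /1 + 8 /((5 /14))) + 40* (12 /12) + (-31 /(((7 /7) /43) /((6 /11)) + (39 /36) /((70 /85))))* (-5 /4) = 2939977 /49055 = 59.93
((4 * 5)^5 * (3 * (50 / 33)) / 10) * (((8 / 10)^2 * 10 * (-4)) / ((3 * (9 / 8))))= -3276800000 / 297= -11032996.63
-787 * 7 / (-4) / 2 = 5509 / 8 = 688.62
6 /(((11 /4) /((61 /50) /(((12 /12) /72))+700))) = 472704 /275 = 1718.92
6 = 6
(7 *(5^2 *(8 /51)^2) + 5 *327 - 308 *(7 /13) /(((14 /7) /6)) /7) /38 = 53026531 /1284894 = 41.27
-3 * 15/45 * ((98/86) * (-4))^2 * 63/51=-806736/31433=-25.67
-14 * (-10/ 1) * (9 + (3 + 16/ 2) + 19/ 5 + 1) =3472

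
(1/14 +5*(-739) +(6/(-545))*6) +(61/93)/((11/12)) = -9611886149/2601830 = -3694.28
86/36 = 2.39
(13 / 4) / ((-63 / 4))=-13 / 63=-0.21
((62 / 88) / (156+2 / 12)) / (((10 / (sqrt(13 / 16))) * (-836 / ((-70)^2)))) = -22785 * sqrt(13) / 34466608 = -0.00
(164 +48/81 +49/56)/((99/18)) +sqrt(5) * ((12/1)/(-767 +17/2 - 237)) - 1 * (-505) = 635681/1188 - 24 * sqrt(5)/1991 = 535.06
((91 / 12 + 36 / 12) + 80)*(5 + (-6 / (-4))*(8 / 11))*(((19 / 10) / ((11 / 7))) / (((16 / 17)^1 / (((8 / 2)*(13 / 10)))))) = 2140662797 / 580800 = 3685.71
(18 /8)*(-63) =-567 /4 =-141.75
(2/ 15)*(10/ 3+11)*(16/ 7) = 1376/ 315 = 4.37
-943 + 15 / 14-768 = -23939 / 14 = -1709.93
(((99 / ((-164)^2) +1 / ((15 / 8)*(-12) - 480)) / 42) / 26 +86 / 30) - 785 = -659612908723 / 843350976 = -782.13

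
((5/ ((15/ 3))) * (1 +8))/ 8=9/ 8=1.12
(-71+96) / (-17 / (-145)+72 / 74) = 134125 / 5849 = 22.93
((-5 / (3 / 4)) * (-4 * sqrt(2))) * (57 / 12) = 380 * sqrt(2) / 3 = 179.13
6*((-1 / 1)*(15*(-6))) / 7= 540 / 7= 77.14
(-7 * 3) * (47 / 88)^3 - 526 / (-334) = -184880125 / 113805824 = -1.62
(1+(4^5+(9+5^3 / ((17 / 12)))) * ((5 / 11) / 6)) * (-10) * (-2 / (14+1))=192854 / 1683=114.59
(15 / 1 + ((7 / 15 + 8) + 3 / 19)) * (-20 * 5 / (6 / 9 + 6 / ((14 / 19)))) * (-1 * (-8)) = -1508192 / 703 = -2145.37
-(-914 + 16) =898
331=331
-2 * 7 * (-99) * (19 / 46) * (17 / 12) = 74613 / 92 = 811.01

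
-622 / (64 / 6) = -933 / 16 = -58.31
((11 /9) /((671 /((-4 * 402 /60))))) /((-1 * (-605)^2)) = 134 /1004738625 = 0.00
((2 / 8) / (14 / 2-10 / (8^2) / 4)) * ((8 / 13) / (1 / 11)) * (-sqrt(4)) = -512 / 1053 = -0.49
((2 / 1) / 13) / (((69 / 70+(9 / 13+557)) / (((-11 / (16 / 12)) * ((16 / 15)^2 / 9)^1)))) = -19712 / 68633595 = -0.00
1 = 1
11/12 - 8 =-85/12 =-7.08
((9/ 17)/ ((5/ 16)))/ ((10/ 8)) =576/ 425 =1.36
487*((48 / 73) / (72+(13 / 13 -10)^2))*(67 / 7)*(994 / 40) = 9266636 / 18615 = 497.80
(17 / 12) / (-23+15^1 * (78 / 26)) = 17 / 264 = 0.06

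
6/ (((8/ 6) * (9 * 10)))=1/ 20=0.05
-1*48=-48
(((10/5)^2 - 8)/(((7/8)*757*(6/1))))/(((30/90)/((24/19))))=-384/100681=-0.00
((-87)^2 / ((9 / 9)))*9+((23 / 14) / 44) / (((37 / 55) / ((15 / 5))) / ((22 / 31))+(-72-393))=3217387796769 / 47230484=68121.00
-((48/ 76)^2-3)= 939/ 361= 2.60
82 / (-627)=-82 / 627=-0.13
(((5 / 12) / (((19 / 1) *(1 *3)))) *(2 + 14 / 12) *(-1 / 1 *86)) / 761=-215 / 82188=-0.00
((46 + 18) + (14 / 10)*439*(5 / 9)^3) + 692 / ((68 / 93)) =13828058 / 12393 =1115.80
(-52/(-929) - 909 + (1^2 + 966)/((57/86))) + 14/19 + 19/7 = 553.49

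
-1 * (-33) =33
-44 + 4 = -40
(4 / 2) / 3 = 2 / 3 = 0.67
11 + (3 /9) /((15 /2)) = 497 /45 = 11.04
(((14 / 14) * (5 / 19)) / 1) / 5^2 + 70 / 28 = 477 / 190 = 2.51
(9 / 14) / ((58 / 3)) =27 / 812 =0.03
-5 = -5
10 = 10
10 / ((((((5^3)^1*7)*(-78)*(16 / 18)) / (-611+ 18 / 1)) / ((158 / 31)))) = 140541 / 282100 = 0.50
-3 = -3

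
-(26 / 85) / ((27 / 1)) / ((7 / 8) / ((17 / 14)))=-104 / 6615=-0.02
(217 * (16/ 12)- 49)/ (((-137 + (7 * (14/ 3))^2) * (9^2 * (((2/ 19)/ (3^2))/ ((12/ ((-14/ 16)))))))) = -31312/ 8371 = -3.74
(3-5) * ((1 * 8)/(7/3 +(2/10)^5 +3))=-150000/50003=-3.00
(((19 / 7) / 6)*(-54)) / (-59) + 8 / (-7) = -43 / 59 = -0.73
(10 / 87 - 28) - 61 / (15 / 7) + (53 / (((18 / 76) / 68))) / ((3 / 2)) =39495463 / 3915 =10088.24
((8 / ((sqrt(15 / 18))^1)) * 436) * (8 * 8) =223232 * sqrt(30) / 5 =244538.40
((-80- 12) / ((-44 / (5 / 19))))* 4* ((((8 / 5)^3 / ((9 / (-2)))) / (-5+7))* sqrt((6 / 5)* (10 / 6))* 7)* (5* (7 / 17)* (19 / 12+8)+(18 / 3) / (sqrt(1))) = -432685568* sqrt(2) / 2398275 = -255.15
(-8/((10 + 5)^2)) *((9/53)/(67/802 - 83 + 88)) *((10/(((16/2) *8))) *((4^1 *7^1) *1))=-5614/1080405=-0.01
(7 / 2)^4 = 2401 / 16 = 150.06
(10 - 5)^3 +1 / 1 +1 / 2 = 253 / 2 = 126.50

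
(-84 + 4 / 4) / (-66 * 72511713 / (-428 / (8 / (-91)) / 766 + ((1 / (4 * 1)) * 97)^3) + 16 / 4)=29025892733 / 117307470359492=0.00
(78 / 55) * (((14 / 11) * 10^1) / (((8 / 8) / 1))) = 2184 / 121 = 18.05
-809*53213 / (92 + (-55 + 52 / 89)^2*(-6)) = 340993639957 / 139999162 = 2435.68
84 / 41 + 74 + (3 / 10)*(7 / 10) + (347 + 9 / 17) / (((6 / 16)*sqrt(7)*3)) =312661 / 4100 + 6752*sqrt(7) / 153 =193.02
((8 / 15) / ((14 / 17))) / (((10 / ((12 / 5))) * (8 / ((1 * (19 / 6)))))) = 323 / 5250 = 0.06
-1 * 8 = -8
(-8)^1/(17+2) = -0.42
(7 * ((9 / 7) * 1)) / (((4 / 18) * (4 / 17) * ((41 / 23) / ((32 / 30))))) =21114 / 205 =103.00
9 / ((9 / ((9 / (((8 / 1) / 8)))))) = 9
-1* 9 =-9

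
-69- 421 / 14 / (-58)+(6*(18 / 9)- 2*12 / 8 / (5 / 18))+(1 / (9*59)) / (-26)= -1885646219 / 28026180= -67.28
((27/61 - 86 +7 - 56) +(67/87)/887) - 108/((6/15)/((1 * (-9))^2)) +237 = -102466614662/4707309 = -21767.56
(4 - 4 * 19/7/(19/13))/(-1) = 24/7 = 3.43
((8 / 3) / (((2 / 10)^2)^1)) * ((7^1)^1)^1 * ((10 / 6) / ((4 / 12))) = 7000 / 3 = 2333.33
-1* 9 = -9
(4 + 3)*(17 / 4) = 119 / 4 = 29.75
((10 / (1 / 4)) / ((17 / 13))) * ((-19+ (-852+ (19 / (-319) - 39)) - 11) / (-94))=76392680 / 254881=299.72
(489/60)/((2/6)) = 489/20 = 24.45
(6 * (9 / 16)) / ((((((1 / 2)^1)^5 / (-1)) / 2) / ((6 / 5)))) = -1296 / 5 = -259.20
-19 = -19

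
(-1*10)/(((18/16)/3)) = -80/3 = -26.67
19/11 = 1.73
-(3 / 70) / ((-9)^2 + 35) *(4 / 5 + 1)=-27 / 40600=-0.00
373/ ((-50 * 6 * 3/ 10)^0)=373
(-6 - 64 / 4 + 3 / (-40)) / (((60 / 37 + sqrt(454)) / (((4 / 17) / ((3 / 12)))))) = 392052 / 5252371 - 1208827 * sqrt(454) / 26261855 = -0.91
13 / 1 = 13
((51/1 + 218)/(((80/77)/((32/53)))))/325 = 0.48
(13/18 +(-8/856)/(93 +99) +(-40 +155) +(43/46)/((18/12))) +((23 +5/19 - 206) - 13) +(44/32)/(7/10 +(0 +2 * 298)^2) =-7595475218317001/95671167409728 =-79.39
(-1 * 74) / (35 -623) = 0.13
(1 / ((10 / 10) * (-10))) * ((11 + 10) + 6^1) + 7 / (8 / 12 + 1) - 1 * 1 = 1 / 2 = 0.50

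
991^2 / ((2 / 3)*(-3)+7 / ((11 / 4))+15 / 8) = 86423128 / 213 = 405742.38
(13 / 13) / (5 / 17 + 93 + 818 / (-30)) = 0.02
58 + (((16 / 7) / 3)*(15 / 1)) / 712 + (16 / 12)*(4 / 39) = 4238816 / 72891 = 58.15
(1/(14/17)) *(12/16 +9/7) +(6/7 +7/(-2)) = -67/392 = -0.17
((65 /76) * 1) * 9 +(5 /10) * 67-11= 2295 /76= 30.20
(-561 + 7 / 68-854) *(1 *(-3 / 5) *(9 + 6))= 865917 / 68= 12734.07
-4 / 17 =-0.24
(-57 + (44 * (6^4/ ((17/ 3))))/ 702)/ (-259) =1347/ 8177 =0.16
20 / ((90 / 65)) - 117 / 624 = 2053 / 144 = 14.26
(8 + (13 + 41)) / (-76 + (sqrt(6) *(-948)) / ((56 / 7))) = 9424 / 156955 - 14694 *sqrt(6) / 156955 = -0.17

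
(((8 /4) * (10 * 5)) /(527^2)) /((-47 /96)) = -9600 /13053263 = -0.00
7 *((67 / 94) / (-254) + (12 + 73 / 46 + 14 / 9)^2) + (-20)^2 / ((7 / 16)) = 9021034822987 / 3580719534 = 2519.34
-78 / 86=-39 / 43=-0.91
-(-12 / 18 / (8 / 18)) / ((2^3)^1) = 3 / 16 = 0.19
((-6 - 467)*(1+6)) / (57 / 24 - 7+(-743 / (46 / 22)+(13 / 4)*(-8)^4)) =-609224 / 2383173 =-0.26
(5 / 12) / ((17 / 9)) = 15 / 68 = 0.22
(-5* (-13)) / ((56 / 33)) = 2145 / 56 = 38.30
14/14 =1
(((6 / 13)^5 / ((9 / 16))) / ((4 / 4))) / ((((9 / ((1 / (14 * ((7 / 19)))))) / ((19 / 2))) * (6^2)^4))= 0.00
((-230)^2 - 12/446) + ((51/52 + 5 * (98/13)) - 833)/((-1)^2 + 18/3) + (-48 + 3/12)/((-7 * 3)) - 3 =3213544991/60879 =52785.77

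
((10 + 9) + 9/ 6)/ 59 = 0.35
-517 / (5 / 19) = -9823 / 5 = -1964.60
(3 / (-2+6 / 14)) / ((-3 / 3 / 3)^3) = 567 / 11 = 51.55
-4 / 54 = -2 / 27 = -0.07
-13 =-13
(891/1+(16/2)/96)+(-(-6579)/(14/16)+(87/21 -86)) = 99937/12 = 8328.08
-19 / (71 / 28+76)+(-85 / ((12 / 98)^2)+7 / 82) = -6133535891 / 1081908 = -5669.18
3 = 3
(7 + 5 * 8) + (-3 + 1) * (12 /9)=133 /3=44.33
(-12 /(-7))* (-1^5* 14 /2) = -12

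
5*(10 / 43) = 50 / 43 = 1.16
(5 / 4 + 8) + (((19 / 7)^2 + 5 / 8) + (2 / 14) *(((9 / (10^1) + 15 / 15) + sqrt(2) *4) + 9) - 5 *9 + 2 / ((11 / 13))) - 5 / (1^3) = -621723 / 21560 + 4 *sqrt(2) / 7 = -28.03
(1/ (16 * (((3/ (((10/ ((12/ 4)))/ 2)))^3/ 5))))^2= 390625/ 136048896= 0.00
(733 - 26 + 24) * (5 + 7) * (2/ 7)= 17544/ 7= 2506.29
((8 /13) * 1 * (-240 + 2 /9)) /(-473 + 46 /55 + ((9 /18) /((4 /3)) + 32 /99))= 0.31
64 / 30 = 32 / 15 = 2.13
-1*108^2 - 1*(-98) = -11566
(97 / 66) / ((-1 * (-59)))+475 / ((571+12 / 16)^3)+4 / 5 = 192119927424083 / 232897295491410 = 0.82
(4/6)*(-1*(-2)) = 4/3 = 1.33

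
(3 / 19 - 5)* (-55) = 5060 / 19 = 266.32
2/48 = 1/24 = 0.04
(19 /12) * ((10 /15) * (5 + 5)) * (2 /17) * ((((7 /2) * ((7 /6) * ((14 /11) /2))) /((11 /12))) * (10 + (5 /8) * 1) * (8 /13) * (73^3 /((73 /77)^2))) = 9962097.86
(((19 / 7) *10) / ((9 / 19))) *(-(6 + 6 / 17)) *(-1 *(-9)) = -389880 / 119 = -3276.30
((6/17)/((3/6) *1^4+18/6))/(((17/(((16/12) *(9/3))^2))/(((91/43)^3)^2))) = 15575842341696/1826873921161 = 8.53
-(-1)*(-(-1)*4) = 4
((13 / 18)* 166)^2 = 1164241 / 81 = 14373.35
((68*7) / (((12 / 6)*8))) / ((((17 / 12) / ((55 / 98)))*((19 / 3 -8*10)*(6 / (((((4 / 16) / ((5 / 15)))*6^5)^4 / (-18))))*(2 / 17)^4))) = 814044770135609760 / 91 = 8945546924567140.22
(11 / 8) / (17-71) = -11 / 432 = -0.03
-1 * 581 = -581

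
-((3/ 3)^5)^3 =-1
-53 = -53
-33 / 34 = -0.97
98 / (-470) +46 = 10761 / 235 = 45.79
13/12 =1.08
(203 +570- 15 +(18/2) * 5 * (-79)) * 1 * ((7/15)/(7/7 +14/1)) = -19579/225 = -87.02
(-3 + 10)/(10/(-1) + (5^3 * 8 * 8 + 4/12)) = 21/23971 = 0.00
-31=-31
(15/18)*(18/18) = 5/6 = 0.83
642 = 642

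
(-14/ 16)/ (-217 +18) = 7/ 1592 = 0.00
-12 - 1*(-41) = 29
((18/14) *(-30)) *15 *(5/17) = -20250/119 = -170.17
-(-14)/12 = 7/6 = 1.17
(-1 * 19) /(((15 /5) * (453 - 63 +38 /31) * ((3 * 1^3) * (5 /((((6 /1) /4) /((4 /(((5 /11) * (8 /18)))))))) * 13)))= -589 /93652416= -0.00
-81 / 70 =-1.16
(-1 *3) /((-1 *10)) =3 /10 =0.30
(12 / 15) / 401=4 / 2005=0.00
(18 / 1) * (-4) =-72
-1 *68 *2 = -136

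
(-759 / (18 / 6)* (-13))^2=10817521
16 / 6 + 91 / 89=985 / 267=3.69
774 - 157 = 617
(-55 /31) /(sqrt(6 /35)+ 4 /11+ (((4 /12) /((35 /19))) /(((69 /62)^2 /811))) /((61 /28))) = -24201776720827871550 /746816685082137552191+ 25259026384748475 *sqrt(210) /1493633370164275104382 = -0.03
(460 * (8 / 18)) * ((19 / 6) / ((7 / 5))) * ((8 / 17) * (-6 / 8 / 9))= -174800 / 9639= -18.13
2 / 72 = 1 / 36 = 0.03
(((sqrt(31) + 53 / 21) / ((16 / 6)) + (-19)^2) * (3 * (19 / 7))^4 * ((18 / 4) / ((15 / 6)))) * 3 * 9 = 7695324729 * sqrt(31) / 96040 + 51992178977367 / 672280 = 77783214.23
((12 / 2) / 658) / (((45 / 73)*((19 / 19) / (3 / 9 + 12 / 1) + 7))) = 0.00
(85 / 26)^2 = 7225 / 676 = 10.69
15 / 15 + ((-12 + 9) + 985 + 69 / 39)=12802 / 13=984.77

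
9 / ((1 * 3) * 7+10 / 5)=9 / 23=0.39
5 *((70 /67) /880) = 35 /5896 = 0.01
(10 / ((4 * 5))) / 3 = 1 / 6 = 0.17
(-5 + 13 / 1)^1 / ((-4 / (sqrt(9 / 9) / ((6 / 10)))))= -10 / 3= -3.33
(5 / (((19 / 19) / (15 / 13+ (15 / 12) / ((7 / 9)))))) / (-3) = -1675 / 364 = -4.60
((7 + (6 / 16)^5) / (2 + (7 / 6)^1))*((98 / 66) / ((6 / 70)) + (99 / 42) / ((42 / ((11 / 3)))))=78100999327 / 2013462528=38.79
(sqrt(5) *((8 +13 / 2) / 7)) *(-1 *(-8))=116 *sqrt(5) / 7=37.05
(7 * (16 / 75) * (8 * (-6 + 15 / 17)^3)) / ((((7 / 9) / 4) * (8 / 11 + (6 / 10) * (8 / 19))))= -412881381 / 49130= -8403.85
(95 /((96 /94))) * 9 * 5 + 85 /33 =2211535 /528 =4188.51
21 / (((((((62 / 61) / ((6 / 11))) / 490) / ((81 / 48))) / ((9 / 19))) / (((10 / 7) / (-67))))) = -163423575 / 1736372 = -94.12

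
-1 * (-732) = 732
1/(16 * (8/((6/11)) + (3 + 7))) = 3/1184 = 0.00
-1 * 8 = -8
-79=-79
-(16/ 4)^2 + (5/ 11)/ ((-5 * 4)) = -705/ 44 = -16.02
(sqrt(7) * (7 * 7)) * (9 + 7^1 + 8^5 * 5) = 8028944 * sqrt(7) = 21242589.11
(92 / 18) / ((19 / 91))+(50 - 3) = 12223 / 171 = 71.48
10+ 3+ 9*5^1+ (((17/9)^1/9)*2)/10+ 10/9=23957/405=59.15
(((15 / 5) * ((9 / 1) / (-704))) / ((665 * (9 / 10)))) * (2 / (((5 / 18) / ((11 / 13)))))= -27 / 69160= -0.00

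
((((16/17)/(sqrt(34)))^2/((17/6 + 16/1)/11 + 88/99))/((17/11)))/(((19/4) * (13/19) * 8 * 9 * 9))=15488/5032557855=0.00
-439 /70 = -6.27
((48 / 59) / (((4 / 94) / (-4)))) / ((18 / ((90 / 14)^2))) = -507600 / 2891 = -175.58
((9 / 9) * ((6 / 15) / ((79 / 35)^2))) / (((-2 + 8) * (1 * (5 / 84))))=1372 / 6241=0.22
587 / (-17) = -587 / 17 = -34.53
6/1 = 6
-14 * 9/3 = -42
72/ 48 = 3/ 2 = 1.50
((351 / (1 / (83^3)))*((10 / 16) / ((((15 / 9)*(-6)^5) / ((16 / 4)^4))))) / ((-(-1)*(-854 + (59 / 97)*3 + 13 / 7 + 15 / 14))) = 10094327698 / 3459831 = 2917.58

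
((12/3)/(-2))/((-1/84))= 168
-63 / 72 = -7 / 8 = -0.88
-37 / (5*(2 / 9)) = -333 / 10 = -33.30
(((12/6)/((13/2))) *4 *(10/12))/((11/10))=400/429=0.93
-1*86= -86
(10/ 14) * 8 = 40/ 7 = 5.71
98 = 98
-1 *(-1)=1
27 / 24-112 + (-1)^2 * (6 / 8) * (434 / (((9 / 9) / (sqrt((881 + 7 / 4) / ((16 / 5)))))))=-887 / 8 + 651 * sqrt(17655) / 16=5295.36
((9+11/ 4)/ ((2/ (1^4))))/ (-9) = -47/ 72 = -0.65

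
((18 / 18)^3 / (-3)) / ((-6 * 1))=1 / 18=0.06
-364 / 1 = -364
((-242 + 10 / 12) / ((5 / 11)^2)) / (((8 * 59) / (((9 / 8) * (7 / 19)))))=-3676827 / 3587200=-1.02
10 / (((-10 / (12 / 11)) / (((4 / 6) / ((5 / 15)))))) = -24 / 11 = -2.18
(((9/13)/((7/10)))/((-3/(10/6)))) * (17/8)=-425/364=-1.17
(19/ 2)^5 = 2476099/ 32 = 77378.09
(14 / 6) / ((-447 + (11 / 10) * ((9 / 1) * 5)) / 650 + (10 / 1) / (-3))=-0.59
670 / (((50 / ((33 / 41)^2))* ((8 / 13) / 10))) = 141.06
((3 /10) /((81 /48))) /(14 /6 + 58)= 8 /2715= 0.00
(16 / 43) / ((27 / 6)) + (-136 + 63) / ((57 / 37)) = -347821 / 7353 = -47.30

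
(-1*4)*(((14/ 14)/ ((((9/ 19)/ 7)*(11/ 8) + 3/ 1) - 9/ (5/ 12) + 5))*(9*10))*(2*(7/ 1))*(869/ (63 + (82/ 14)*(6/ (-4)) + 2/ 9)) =154517932800/ 25940377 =5956.66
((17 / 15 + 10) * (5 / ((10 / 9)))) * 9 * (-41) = -184869 / 10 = -18486.90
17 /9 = 1.89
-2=-2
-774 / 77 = -10.05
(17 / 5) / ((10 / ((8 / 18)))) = 34 / 225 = 0.15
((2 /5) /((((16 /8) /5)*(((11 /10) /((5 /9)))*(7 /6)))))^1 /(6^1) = 50 /693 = 0.07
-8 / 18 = -4 / 9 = -0.44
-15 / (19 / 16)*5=-63.16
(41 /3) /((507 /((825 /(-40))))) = -2255 /4056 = -0.56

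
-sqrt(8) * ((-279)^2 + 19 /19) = -155684 * sqrt(2) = -220170.42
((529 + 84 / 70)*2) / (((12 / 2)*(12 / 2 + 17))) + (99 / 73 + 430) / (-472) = 80479151 / 11887320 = 6.77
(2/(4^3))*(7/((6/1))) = 7/192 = 0.04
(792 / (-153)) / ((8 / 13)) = -143 / 17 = -8.41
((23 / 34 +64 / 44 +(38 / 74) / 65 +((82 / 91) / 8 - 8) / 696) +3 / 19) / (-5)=-0.46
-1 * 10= -10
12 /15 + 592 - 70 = 2614 /5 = 522.80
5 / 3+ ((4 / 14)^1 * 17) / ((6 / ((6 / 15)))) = 209 / 105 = 1.99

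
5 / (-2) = -2.50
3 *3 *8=72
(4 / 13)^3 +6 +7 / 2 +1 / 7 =9.67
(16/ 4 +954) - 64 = 894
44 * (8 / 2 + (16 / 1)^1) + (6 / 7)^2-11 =42617 / 49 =869.73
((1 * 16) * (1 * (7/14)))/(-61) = -8/61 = -0.13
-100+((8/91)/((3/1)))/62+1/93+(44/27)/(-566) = -2155346197/21555261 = -99.99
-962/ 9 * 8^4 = -3940352/ 9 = -437816.89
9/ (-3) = -3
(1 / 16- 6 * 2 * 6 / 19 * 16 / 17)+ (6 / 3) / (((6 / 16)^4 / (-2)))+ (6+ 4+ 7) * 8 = -29208653 / 418608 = -69.78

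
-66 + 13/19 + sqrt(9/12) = -1241/19 + sqrt(3)/2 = -64.45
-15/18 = -5/6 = -0.83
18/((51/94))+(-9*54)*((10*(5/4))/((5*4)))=-18399/68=-270.57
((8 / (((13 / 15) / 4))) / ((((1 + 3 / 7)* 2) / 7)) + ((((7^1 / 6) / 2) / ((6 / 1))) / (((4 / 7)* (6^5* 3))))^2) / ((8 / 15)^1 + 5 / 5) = 265410020093616545 / 4498729932423168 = 59.00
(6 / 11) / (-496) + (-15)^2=613797 / 2728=225.00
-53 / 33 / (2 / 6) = -53 / 11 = -4.82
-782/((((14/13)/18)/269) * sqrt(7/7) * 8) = -439497.96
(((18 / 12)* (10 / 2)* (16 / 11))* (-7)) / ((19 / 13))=-10920 / 209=-52.25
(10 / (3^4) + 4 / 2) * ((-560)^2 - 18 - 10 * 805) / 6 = 324392 / 3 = 108130.67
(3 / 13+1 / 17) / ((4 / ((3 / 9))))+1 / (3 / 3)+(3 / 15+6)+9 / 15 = 25937 / 3315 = 7.82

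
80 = 80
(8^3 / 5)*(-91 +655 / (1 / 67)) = 22422528 / 5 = 4484505.60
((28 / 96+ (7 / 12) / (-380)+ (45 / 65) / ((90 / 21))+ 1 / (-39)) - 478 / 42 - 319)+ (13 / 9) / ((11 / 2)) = -902940163 / 2738736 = -329.69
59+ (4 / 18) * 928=2387 / 9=265.22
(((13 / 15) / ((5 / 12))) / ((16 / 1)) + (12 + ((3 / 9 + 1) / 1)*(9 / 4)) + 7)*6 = 6639 / 50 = 132.78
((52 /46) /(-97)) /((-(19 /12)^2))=3744 /805391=0.00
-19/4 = -4.75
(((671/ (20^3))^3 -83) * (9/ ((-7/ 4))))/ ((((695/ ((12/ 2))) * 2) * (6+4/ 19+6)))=0.15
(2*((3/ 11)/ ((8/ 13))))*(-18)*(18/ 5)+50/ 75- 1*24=-13327/ 165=-80.77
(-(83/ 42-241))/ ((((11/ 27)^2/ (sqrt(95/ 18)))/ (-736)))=-149621256 * sqrt(190)/ 847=-2434931.15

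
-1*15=-15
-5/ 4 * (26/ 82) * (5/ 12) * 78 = -4225/ 328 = -12.88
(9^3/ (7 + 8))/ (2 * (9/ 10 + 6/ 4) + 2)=243/ 34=7.15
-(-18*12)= 216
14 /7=2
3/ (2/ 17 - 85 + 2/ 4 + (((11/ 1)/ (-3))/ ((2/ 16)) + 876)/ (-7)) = -2142/ 146609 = -0.01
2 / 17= 0.12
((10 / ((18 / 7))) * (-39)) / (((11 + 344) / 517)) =-47047 / 213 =-220.88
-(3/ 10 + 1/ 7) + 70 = 4869/ 70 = 69.56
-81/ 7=-11.57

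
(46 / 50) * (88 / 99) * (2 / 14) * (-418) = -76912 / 1575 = -48.83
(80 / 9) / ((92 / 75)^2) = 3125 / 529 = 5.91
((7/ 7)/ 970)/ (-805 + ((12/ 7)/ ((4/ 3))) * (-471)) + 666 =6378801473/ 9577780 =666.00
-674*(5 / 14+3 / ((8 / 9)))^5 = -134388260156513 / 275365888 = -488035.25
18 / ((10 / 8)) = 72 / 5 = 14.40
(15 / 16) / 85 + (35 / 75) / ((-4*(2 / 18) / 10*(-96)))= 131 / 1088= 0.12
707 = 707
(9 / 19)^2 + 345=124626 / 361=345.22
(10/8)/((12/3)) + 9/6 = 1.81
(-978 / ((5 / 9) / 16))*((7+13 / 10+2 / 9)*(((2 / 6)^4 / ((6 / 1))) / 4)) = -250042 / 2025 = -123.48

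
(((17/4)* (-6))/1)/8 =-51/16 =-3.19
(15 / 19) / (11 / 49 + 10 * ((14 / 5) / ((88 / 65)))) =16170 / 428203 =0.04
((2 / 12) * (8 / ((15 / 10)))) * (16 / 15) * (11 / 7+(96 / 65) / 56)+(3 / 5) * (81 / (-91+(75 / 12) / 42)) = 918790888 / 937529775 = 0.98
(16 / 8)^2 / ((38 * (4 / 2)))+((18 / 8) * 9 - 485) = -35317 / 76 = -464.70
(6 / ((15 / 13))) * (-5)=-26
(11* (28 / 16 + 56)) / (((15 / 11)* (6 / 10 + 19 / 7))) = 65219 / 464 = 140.56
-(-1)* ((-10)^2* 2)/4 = 50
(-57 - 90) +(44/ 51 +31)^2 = 2258278/ 2601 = 868.23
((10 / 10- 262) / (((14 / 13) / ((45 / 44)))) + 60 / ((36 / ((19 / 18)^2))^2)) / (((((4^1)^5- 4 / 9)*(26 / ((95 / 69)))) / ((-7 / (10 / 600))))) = 102757388388125 / 19083545889408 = 5.38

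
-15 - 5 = -20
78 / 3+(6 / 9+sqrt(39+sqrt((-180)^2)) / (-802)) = 26.65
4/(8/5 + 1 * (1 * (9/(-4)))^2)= 320/533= 0.60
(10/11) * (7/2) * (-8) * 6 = -1680/11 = -152.73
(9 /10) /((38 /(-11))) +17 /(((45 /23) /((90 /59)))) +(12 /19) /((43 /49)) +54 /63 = 98328259 /6748420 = 14.57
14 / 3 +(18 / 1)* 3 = 176 / 3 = 58.67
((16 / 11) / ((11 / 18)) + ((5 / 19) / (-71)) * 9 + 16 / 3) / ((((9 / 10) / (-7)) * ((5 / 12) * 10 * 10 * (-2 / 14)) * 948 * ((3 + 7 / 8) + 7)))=5083652 / 5222511855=0.00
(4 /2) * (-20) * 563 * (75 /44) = -422250 /11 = -38386.36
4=4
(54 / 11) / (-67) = -54 / 737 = -0.07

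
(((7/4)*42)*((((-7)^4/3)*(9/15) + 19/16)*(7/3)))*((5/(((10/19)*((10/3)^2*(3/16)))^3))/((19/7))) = 901255487517/7812500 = 115360.70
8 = 8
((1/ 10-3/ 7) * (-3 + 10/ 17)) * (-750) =-70725/ 119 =-594.33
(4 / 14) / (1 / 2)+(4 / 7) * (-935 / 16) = -919 / 28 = -32.82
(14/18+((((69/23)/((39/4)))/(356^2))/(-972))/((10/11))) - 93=-369219988811/4003590240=-92.22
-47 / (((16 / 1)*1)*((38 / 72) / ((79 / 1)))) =-33417 / 76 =-439.70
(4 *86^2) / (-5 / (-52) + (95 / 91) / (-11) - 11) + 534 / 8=-462058931 / 176156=-2623.01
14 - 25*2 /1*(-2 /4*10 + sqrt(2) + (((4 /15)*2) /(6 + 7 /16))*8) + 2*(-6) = 67628 /309 - 50*sqrt(2) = 148.15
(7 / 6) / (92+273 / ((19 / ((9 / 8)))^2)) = 80864 / 6443043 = 0.01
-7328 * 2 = -14656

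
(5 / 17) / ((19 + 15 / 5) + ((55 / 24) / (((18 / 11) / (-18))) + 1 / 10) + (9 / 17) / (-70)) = -840 / 8899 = -0.09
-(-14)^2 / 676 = -49 / 169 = -0.29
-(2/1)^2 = -4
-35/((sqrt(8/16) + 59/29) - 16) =29435 * sqrt(2)/327209 + 822150/327209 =2.64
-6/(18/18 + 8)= -2/3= -0.67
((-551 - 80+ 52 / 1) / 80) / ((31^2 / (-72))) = 5211 / 9610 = 0.54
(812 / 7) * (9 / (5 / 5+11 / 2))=2088 / 13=160.62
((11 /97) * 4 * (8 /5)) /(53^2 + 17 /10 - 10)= 704 /2716679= 0.00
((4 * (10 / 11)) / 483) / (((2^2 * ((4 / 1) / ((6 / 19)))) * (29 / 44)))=20 / 88711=0.00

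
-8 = -8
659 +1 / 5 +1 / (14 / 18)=23117 / 35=660.49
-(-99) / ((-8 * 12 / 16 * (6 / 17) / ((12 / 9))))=-187 / 3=-62.33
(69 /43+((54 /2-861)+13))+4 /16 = -140893 /172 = -819.15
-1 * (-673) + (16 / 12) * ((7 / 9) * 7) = 18367 / 27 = 680.26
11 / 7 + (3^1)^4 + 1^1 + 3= 606 / 7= 86.57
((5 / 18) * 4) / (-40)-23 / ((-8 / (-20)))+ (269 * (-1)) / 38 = -44191 / 684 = -64.61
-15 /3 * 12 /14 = -30 /7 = -4.29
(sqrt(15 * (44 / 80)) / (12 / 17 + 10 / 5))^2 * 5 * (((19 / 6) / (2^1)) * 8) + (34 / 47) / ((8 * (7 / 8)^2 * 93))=64684279999 / 906405528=71.36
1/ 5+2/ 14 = 12/ 35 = 0.34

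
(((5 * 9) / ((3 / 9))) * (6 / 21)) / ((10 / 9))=243 / 7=34.71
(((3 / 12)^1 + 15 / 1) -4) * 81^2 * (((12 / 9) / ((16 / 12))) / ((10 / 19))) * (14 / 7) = 1121931 / 4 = 280482.75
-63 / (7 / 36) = -324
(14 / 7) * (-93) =-186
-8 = -8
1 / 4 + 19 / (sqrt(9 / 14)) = 1 / 4 + 19*sqrt(14) / 3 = 23.95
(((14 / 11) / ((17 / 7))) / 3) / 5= 98 / 2805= 0.03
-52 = -52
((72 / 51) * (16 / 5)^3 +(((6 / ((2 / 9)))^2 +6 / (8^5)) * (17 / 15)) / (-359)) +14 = 724430201799 / 12498944000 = 57.96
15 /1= 15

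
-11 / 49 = -0.22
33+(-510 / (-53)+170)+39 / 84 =316221 / 1484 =213.09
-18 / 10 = -9 / 5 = -1.80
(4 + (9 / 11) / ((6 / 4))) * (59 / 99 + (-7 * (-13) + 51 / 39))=5978350 / 14157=422.29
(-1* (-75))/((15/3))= 15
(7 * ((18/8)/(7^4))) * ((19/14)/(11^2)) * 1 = 171/2324168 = 0.00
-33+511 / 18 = -83 / 18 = -4.61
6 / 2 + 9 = 12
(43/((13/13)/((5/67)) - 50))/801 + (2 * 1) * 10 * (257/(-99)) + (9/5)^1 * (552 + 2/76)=288505953959/306358470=941.73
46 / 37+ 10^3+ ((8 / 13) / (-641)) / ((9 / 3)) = 1001.24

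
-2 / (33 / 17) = -34 / 33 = -1.03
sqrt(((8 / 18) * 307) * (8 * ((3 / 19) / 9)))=4 * sqrt(34998) / 171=4.38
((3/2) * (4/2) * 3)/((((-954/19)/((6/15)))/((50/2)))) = -95/53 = -1.79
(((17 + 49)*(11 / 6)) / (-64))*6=-363 / 32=-11.34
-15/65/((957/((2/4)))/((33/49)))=-3/36946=-0.00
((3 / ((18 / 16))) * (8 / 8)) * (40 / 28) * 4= 320 / 21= 15.24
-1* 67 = -67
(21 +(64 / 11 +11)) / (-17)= -416 / 187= -2.22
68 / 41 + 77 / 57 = 7033 / 2337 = 3.01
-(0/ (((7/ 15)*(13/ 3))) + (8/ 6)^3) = -64/ 27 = -2.37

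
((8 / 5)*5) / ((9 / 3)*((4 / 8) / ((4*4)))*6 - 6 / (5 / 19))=-640 / 1779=-0.36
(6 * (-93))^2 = 311364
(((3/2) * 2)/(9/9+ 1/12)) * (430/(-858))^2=184900/265837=0.70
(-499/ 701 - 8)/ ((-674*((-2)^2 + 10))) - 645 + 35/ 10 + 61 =-3839790091/ 6614636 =-580.50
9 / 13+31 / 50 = 853 / 650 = 1.31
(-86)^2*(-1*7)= -51772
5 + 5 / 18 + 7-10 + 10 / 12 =28 / 9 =3.11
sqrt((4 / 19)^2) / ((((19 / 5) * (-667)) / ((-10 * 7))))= 1400 / 240787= 0.01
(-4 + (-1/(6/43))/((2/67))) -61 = -3661/12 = -305.08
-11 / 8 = -1.38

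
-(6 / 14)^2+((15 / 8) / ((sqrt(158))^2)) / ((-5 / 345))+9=495333 / 61936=8.00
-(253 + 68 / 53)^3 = -2447821162333 / 148877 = -16441902.79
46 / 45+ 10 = 496 / 45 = 11.02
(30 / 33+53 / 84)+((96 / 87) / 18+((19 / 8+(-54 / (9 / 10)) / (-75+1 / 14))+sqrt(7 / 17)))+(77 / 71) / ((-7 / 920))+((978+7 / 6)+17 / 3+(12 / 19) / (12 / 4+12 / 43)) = sqrt(119) / 17+9059979965223923 / 10693171083672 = 847.91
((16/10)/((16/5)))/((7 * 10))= 1/140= 0.01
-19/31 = -0.61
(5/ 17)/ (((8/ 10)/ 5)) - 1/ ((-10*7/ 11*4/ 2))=2281/ 1190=1.92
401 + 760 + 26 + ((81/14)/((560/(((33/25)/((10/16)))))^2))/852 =361337637529403/304412500000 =1187.00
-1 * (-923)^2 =-851929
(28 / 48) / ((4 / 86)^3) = 556549 / 96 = 5797.39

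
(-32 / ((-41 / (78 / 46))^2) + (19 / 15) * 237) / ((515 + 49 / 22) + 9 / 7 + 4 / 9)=1849643873154 / 3198072872375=0.58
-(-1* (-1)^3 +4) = -5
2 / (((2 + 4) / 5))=5 / 3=1.67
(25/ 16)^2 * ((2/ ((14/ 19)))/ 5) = 2375/ 1792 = 1.33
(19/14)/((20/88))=209/35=5.97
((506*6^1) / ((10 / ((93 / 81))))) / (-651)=-506 / 945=-0.54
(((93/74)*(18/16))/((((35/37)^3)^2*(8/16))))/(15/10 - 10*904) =-58040892009/132921310812500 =-0.00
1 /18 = 0.06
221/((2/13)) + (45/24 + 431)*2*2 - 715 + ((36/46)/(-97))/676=1849753325/754078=2453.00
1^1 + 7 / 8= 15 / 8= 1.88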